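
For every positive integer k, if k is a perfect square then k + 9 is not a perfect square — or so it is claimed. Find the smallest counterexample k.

We need the least positive integer k for which k is a perfect square but k + 9 is a perfect square.
For k = 1, 4, 9 the conclusion holds.
k = 16: 16 = 4² and 16 + 9 = 25 = 5².
So k = 16 is the smallest counterexample.

k = 16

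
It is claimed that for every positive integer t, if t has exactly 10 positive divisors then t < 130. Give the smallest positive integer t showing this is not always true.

t = 162

For t = 48, 80, 112 the conclusion holds.
t = 162: τ(162) = 10; 162 ≥ 130.
Thus t = 162 disproves the claim, and no smaller t works.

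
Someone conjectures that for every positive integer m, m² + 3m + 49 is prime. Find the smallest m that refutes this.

m = 1: m² + 3m + 49 = 53, prime.
m = 2: m² + 3m + 49 = 59, prime.
m = 3: m² + 3m + 49 = 67, prime.
m = 4: m² + 3m + 49 = 77 = 7 × 11, composite.

m = 4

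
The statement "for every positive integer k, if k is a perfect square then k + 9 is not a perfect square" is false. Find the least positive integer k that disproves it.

We need the least positive integer k for which k is a perfect square but k + 9 is a perfect square.
For k = 1, 4, 9 the conclusion holds.
k = 16: 16 = 4² and 16 + 9 = 25 = 5².
Hence k = 16 is a counterexample.

k = 16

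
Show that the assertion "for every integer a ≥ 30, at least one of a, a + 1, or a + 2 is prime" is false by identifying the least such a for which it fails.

a = 32

Check each integer a ≥ 30 in order until a, a + 1, a + 2 are all composite.
a = 30: 31 is prime.
a = 31: 31 is prime.
a = 32: 32 = 2 × 16; 33 = 3 × 11; 34 = 2 × 17 — all composite.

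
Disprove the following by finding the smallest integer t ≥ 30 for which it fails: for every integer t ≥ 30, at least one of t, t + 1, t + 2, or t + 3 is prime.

For t = 30, 31 the conclusion holds.
t = 32: 32 = 2 × 16; 33 = 3 × 11; 34 = 2 × 17; 35 = 5 × 7 — all composite.
So t = 32 is the smallest counterexample.

t = 32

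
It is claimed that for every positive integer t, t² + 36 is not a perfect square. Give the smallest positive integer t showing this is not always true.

Check each positive integer t in order until t² + 36 is a perfect square.
The first 7 eligible values, up to t = 7, all satisfy the conclusion.
t = 8: 8² + 36 = 100 = 10², a perfect square.
Thus t = 8 disproves the claim, and no smaller t works.

t = 8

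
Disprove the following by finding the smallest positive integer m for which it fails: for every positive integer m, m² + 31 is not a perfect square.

m = 15

A counterexample is any positive integer m such that m² + 31 is a perfect square; we check each in order.
For m = 1, 2, 3, 4, …, 12, 13, 14 the conclusion holds.
m = 15: 15² + 31 = 256 = 16², a perfect square.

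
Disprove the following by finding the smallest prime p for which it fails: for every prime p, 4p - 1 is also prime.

p = 7

Check each prime p in order until 4p - 1 is not prime.
For p = 2, 3, 5 the conclusion holds.
p = 7: 4p - 1 = 27 = 3 × 9, not prime.
So p = 7 is the smallest counterexample.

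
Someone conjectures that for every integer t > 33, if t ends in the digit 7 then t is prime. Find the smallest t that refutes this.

t = 57

A counterexample is any integer t > 33 such that t ends in the digit 7 but t is not prime; we check each in order.
t = 37: 37 ends in 7 and is prime.
t = 47: 47 ends in 7 and is prime.
t = 57: 57 ends in 7; 57 = 3 × 19, composite.
So t = 57 is the smallest counterexample.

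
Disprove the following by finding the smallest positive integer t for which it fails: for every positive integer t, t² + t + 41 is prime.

t = 40

Check each positive integer t in order until t² + t + 41 is not prime.
For t = 1, 2, 3, 4, …, 37, 38, 39 the conclusion holds.
t = 40: t² + t + 41 = 1681 = 41 × 41, composite.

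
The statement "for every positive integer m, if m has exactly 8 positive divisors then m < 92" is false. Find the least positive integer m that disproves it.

m = 102

Check each positive integer m in order until m has exactly 8 positive divisors but the claim fails.
For m = 24, 30, 40, 42, 54, 56, 66, 70, 78, 88 the conclusion holds.
m = 102: τ(102) = 8; 102 ≥ 92.
Hence m = 102 is a counterexample.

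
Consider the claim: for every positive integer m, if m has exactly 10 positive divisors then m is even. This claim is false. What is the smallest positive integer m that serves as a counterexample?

m = 405

Check each positive integer m in order until m has exactly 10 positive divisors but m is odd.
The first 9 eligible values, up to m = 368, all satisfy the conclusion.
m = 405: divisors of 405: 10 divisors; 405 is odd.
Hence m = 405 is a counterexample.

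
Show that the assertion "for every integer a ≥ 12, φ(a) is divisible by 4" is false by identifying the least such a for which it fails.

a = 14

A counterexample is any integer a ≥ 12 such that φ(a) is not divisible by 4; we check each in order.
a = 12: φ(12) = 4; 4 mod 4 = 0.
a = 13: φ(13) = 12; 12 mod 4 = 0.
a = 14: φ(14) = 6; 6 mod 4 = 2.
So a = 14 is the smallest counterexample.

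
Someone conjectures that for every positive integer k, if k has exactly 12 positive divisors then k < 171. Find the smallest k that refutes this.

k = 198

We need the least positive integer k for which k has exactly 12 positive divisors but the claim fails.
For k = 60, 72, 84, 90, …, 150, 156, 160 the conclusion holds.
k = 198: τ(198) = 12; 198 ≥ 171.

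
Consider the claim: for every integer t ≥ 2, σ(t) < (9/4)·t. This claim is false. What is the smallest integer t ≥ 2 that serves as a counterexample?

A counterexample is any integer t ≥ 2 such that the claim fails; we check each in order.
For t = 2, 3, 4, 5, 6, 7, 8, 9, 10, 11 the conclusion holds.
t = 12: σ(12) = 28; 28 ≥ 27.
So t = 12 is the smallest counterexample.

t = 12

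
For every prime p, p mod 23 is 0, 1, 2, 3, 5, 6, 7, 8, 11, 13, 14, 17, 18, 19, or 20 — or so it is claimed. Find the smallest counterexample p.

We need the least prime p for which the claim fails.
For p = 2, 3, 5, 7, …, 47, 53, 59 the conclusion holds.
p = 61: 61 mod 23 = 15 — not in {0, 1, 2, 3, 5, 6, 7, 8, 11, 13, 14, 17, 18, 19, 20}.
Hence p = 61 is a counterexample.

p = 61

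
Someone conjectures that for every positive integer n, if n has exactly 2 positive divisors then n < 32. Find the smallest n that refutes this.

n = 37

We need the least positive integer n for which n has exactly 2 positive divisors but the claim fails.
For n = 2, 3, 5, 7, …, 23, 29, 31 the conclusion holds.
n = 37: τ(37) = 2; 37 ≥ 32.
So n = 37 is the smallest counterexample.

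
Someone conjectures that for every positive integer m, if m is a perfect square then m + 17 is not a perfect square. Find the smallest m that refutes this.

m = 64

The first 7 eligible values, up to m = 49, all satisfy the conclusion.
m = 64: 64 = 8² and 64 + 17 = 81 = 9².
Hence m = 64 is a counterexample.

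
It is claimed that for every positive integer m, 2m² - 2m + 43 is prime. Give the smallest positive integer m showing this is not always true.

For m = 1, 2 the conclusion holds.
m = 3: 2m² - 2m + 43 = 55 = 5 × 11, composite.

m = 3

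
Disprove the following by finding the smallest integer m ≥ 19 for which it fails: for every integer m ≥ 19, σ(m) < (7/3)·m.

Check each integer m ≥ 19 in order until the claim fails.
m = 19: σ(19) = 20; 20 < 133/3.
m = 20: σ(20) = 42; 42 < 140/3.
m = 21: σ(21) = 32; 32 < 49.
m = 22: σ(22) = 36; 36 < 154/3.
m = 23: σ(23) = 24; 24 < 161/3.
m = 24: σ(24) = 60; 60 ≥ 56.
So m = 24 is the smallest counterexample.

m = 24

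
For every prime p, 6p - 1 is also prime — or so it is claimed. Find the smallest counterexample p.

The first 4 eligible values, up to p = 7, all satisfy the conclusion.
p = 11: 6p - 1 = 65 = 5 × 13, not prime.
Thus p = 11 disproves the claim, and no smaller p works.

p = 11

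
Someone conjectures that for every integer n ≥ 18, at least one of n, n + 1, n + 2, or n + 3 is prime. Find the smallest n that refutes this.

n = 18: 19 is prime.
n = 19: 19 is prime.
n = 20: 23 is prime.
n = 21: 23 is prime.
n = 22: 23 is prime.
n = 23: 23 is prime.
n = 24: 24 = 2 × 12; 25 = 5 × 5; 26 = 2 × 13; 27 = 3 × 9 — all composite.
Hence n = 24 is a counterexample.

n = 24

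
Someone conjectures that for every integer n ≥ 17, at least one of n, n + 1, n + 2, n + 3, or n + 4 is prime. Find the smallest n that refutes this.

Check each integer n ≥ 17 in order until n, n + 1, n + 2, n + 3, n + 4 are all composite.
For n = 17, 18, 19, 20, 21, 22, 23 the conclusion holds.
n = 24: 24 = 2 × 12; 25 = 5 × 5; 26 = 2 × 13; 27 = 3 × 9; 28 = 2 × 14 — all composite.
So n = 24 is the smallest counterexample.

n = 24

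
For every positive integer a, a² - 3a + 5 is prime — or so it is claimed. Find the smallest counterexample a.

A counterexample is any positive integer a such that a² - 3a + 5 is not prime; we check each in order.
For a = 1, 2, 3 the conclusion holds.
a = 4: a² - 3a + 5 = 9 = 3 × 3, composite.

a = 4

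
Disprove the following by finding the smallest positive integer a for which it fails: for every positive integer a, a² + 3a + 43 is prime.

a = 39

A counterexample is any positive integer a such that a² + 3a + 43 is not prime; we check each in order.
The first 38 eligible values, up to a = 38, all satisfy the conclusion.
a = 39: a² + 3a + 43 = 1681 = 41 × 41, composite.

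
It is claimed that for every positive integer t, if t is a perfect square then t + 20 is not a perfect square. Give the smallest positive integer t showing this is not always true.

t = 16

We need the least positive integer t for which t is a perfect square but t + 20 is a perfect square.
For t = 1, 4, 9 the conclusion holds.
t = 16: 16 = 4² and 16 + 20 = 36 = 6².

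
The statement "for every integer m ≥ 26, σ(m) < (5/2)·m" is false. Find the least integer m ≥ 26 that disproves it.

m = 36

The first 10 eligible values, up to m = 35, all satisfy the conclusion.
m = 36: σ(36) = 91; 91 ≥ 90.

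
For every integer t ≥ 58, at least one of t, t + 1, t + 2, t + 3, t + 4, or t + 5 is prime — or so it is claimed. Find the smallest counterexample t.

Check each integer t ≥ 58 in order until t, t + 1, t + 2, t + 3, t + 4, t + 5 are all composite.
The first 32 eligible values, up to t = 89, all satisfy the conclusion.
t = 90: 90 = 2 × 45; 91 = 7 × 13; 92 = 2 × 46; 93 = 3 × 31; 94 = 2 × 47; 95 = 5 × 19 — all composite.

t = 90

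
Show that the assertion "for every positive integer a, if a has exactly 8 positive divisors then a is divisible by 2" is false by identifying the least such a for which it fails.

For a = 24, 30, 40, 42, …, 88, 102, 104 the conclusion holds.
a = 105: τ(105) = 8; 105 mod 2 = 1.
So a = 105 is the smallest counterexample.

a = 105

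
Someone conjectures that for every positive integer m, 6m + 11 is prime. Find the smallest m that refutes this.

m = 4

A counterexample is any positive integer m such that 6m + 11 is not prime; we check each in order.
For m = 1, 2, 3 the conclusion holds.
m = 4: 6m + 11 = 35 = 5 × 7, composite.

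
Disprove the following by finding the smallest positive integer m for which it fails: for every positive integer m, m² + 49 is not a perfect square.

Check each positive integer m in order until m² + 49 is a perfect square.
For m = 1, 2, 3, 4, …, 21, 22, 23 the conclusion holds.
m = 24: 24² + 49 = 625 = 25², a perfect square.

m = 24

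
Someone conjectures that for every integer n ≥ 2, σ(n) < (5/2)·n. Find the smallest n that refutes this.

The first 22 eligible values, up to n = 23, all satisfy the conclusion.
n = 24: σ(24) = 60; 60 ≥ 60.

n = 24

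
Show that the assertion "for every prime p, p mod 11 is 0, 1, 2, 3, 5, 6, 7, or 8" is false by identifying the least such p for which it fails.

p = 31

Check each prime p in order until the claim fails.
For p = 2, 3, 5, 7, 11, 13, 17, 19, 23, 29 the conclusion holds.
p = 31: 31 mod 11 = 9 — not in {0, 1, 2, 3, 5, 6, 7, 8}.
So p = 31 is the smallest counterexample.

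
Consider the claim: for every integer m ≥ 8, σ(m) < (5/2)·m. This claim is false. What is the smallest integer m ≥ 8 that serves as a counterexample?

Check each integer m ≥ 8 in order until the claim fails.
For m = 8, 9, 10, 11, …, 21, 22, 23 the conclusion holds.
m = 24: σ(24) = 60; 60 ≥ 60.
So m = 24 is the smallest counterexample.

m = 24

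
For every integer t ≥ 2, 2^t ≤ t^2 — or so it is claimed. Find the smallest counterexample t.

t = 5

We need the least integer t ≥ 2 for which 2^t > t^2.
t = 2: 2^t = 4 and t^2 = 4, so 4 ≤ 4.
t = 3: 2^t = 8 and t^2 = 9, so 8 ≤ 9.
t = 4: 2^t = 16 and t^2 = 16, so 16 ≤ 16.
t = 5: 2^t = 32 and t^2 = 25, so 32 > 25.
So t = 5 is the smallest counterexample.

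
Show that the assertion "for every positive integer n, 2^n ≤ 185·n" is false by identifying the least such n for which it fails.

The first 10 eligible values, up to n = 10, all satisfy the conclusion.
n = 11: 2^n = 2048 and 185·n = 2035, so 2048 > 2035.

n = 11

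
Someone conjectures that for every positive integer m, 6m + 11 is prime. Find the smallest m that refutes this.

A counterexample is any positive integer m such that 6m + 11 is not prime; we check each in order.
m = 1: 6m + 11 = 17, prime.
m = 2: 6m + 11 = 23, prime.
m = 3: 6m + 11 = 29, prime.
m = 4: 6m + 11 = 35 = 5 × 7, composite.

m = 4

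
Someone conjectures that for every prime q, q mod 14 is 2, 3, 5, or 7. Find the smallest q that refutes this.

q = 11

Check each prime q in order until the claim fails.
q = 2: 2 mod 14 = 2.
q = 3: 3 mod 14 = 3.
q = 5: 5 mod 14 = 5.
q = 7: 7 mod 14 = 7.
q = 11: 11 mod 14 = 11 — not in {2, 3, 5, 7}.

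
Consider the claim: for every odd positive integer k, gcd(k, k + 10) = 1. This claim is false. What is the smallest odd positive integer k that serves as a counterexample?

A counterexample is any odd positive integer k such that gcd(k, k + 10) > 1; we check each in order.
For k = 1, 3 the conclusion holds.
k = 5: gcd(5, 15) = 5.

k = 5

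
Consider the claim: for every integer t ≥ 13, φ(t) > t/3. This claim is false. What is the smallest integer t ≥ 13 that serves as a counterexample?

We need the least integer t ≥ 13 for which the claim fails.
The first 5 eligible values, up to t = 17, all satisfy the conclusion.
t = 18: φ(18) = 6 and 18/3 = 6, so φ(18) ≤ 18/3.
So t = 18 is the smallest counterexample.

t = 18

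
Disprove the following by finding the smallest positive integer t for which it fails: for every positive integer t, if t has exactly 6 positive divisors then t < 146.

Check each positive integer t in order until t has exactly 6 positive divisors but the claim fails.
For t = 12, 18, 20, 28, …, 116, 117, 124 the conclusion holds.
t = 147: τ(147) = 6; 147 ≥ 146.
So t = 147 is the smallest counterexample.

t = 147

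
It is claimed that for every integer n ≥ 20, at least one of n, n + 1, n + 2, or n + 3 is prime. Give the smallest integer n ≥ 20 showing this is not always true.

n = 20: 23 is prime.
n = 21: 23 is prime.
n = 22: 23 is prime.
n = 23: 23 is prime.
n = 24: 24 = 2 × 12; 25 = 5 × 5; 26 = 2 × 13; 27 = 3 × 9 — all composite.

n = 24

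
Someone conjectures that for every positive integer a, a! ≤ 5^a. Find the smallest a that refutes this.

A counterexample is any positive integer a such that a! > 5^a; we check each in order.
For a = 1, 2, 3, 4, …, 9, 10, 11 the conclusion holds.
a = 12: a! = 479001600 and 5^a = 244140625, so 479001600 > 244140625.
Hence a = 12 is a counterexample.

a = 12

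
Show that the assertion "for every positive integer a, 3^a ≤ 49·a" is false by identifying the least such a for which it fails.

a = 6

We need the least positive integer a for which 3^a > 49·a.
The first 5 eligible values, up to a = 5, all satisfy the conclusion.
a = 6: 3^a = 729 and 49·a = 294, so 729 > 294.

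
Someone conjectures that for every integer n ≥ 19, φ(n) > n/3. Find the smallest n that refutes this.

A counterexample is any integer n ≥ 19 such that the claim fails; we check each in order.
n = 19: φ(19) = 18 and 19/3 = 19/3, so φ(19) > 19/3.
n = 20: φ(20) = 8 and 20/3 = 20/3, so φ(20) > 20/3.
n = 21: φ(21) = 12 and 21/3 = 7, so φ(21) > 21/3.
n = 22: φ(22) = 10 and 22/3 = 22/3, so φ(22) > 22/3.
n = 23: φ(23) = 22 and 23/3 = 23/3, so φ(23) > 23/3.
n = 24: φ(24) = 8 and 24/3 = 8, so φ(24) ≤ 24/3.
So n = 24 is the smallest counterexample.

n = 24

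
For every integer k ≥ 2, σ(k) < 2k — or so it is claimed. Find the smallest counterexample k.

We need the least integer k ≥ 2 for which the claim fails.
k = 2: σ(2) = 3; 3 < 4.
k = 3: σ(3) = 4; 4 < 6.
k = 4: σ(4) = 7; 7 < 8.
k = 5: σ(5) = 6; 6 < 10.
k = 6: σ(6) = 12; 12 ≥ 12.
Thus k = 6 disproves the claim, and no smaller k works.

k = 6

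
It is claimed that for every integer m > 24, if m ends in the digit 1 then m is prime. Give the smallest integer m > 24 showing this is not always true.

Check each integer m > 24 in order until m ends in the digit 1 but m is not prime.
For m = 31, 41 the conclusion holds.
m = 51: 51 ends in 1; 51 = 3 × 17, composite.

m = 51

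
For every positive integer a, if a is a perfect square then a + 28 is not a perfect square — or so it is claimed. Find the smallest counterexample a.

a = 36

The first 5 eligible values, up to a = 25, all satisfy the conclusion.
a = 36: 36 = 6² and 36 + 28 = 64 = 8².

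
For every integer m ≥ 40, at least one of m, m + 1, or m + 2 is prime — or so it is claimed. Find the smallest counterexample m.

m = 44

A counterexample is any integer m ≥ 40 such that m, m + 1, m + 2 are all composite; we check each in order.
For m = 40, 41, 42, 43 the conclusion holds.
m = 44: 44 = 2 × 22; 45 = 3 × 15; 46 = 2 × 23 — all composite.
So m = 44 is the smallest counterexample.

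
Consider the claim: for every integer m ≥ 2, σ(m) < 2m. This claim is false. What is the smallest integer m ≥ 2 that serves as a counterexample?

m = 6

Check each integer m ≥ 2 in order until the claim fails.
m = 2: σ(2) = 3; 3 < 4.
m = 3: σ(3) = 4; 4 < 6.
m = 4: σ(4) = 7; 7 < 8.
m = 5: σ(5) = 6; 6 < 10.
m = 6: σ(6) = 12; 12 ≥ 12.
Thus m = 6 disproves the claim, and no smaller m works.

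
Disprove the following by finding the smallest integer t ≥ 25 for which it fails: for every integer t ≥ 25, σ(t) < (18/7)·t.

t = 48

A counterexample is any integer t ≥ 25 such that the claim fails; we check each in order.
For t = 25, 26, 27, 28, …, 45, 46, 47 the conclusion holds.
t = 48: σ(48) = 124; 124 ≥ 864/7.
So t = 48 is the smallest counterexample.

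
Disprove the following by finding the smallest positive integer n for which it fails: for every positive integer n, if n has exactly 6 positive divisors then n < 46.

The first 7 eligible values, up to n = 45, all satisfy the conclusion.
n = 50: τ(50) = 6; 50 ≥ 46.
Thus n = 50 disproves the claim, and no smaller n works.

n = 50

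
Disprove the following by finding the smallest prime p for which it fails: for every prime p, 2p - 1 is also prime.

p = 5

We need the least prime p for which 2p - 1 is not prime.
p = 2: 2p - 1 = 3, prime.
p = 3: 2p - 1 = 5, prime.
p = 5: 2p - 1 = 9 = 3 × 3, not prime.
Thus p = 5 disproves the claim, and no smaller p works.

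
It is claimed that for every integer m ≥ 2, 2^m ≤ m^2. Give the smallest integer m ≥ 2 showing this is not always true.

For m = 2, 3, 4 the conclusion holds.
m = 5: 2^m = 32 and m^2 = 25, so 32 > 25.

m = 5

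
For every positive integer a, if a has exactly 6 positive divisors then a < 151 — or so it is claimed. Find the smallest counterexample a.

a = 153

We need the least positive integer a for which a has exactly 6 positive divisors but the claim fails.
For a = 12, 18, 20, 28, …, 124, 147, 148 the conclusion holds.
a = 153: τ(153) = 6; 153 ≥ 151.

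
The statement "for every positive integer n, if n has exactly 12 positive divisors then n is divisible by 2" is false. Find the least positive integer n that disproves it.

n = 315

For n = 60, 72, 84, 90, …, 294, 306, 308 the conclusion holds.
n = 315: τ(315) = 12; 315 mod 2 = 1.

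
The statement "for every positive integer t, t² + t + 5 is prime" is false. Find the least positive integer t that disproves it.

t = 4

t = 1: t² + t + 5 = 7, prime.
t = 2: t² + t + 5 = 11, prime.
t = 3: t² + t + 5 = 17, prime.
t = 4: t² + t + 5 = 25 = 5 × 5, composite.
So t = 4 is the smallest counterexample.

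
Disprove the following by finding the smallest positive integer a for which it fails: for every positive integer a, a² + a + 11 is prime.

a = 10

For a = 1, 2, 3, 4, 5, 6, 7, 8, 9 the conclusion holds.
a = 10: a² + a + 11 = 121 = 11 × 11, composite.
Hence a = 10 is a counterexample.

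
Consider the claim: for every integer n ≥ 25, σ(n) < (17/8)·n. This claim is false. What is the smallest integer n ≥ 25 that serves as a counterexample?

n = 30

A counterexample is any integer n ≥ 25 such that the claim fails; we check each in order.
For n = 25, 26, 27, 28, 29 the conclusion holds.
n = 30: σ(30) = 72; 72 ≥ 255/4.
So n = 30 is the smallest counterexample.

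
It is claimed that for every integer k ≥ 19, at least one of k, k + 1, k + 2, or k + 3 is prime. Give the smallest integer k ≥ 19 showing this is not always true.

Check each integer k ≥ 19 in order until k, k + 1, k + 2, k + 3 are all composite.
For k = 19, 20, 21, 22, 23 the conclusion holds.
k = 24: 24 = 2 × 12; 25 = 5 × 5; 26 = 2 × 13; 27 = 3 × 9 — all composite.
Hence k = 24 is a counterexample.

k = 24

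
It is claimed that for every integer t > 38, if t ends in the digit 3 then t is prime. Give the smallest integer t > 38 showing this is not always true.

Check each integer t > 38 in order until t ends in the digit 3 but t is not prime.
t = 43: 43 ends in 3 and is prime.
t = 53: 53 ends in 3 and is prime.
t = 63: 63 ends in 3; 63 = 3 × 21, composite.

t = 63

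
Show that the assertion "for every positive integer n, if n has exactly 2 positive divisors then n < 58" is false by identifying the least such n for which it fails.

n = 59

We need the least positive integer n for which n has exactly 2 positive divisors but the claim fails.
For n = 2, 3, 5, 7, …, 43, 47, 53 the conclusion holds.
n = 59: τ(59) = 2; 59 ≥ 58.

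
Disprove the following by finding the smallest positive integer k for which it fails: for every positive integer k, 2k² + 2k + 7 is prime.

k = 1: 2k² + 2k + 7 = 11, prime.
k = 2: 2k² + 2k + 7 = 19, prime.
k = 3: 2k² + 2k + 7 = 31, prime.
k = 4: 2k² + 2k + 7 = 47, prime.
k = 5: 2k² + 2k + 7 = 67, prime.
k = 6: 2k² + 2k + 7 = 91 = 7 × 13, composite.
So k = 6 is the smallest counterexample.

k = 6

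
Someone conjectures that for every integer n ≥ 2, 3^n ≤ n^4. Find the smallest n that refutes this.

We need the least integer n ≥ 2 for which 3^n > n^4.
For n = 2, 3, 4, 5, 6, 7 the conclusion holds.
n = 8: 3^n = 6561 and n^4 = 4096, so 6561 > 4096.
Hence n = 8 is a counterexample.

n = 8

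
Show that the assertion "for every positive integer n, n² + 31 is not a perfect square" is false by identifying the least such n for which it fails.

n = 15

For n = 1, 2, 3, 4, …, 12, 13, 14 the conclusion holds.
n = 15: 15² + 31 = 256 = 16², a perfect square.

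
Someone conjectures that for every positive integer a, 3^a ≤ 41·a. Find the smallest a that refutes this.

a = 5

We need the least positive integer a for which 3^a > 41·a.
a = 1: 3^a = 3 and 41·a = 41, so 3 ≤ 41.
a = 2: 3^a = 9 and 41·a = 82, so 9 ≤ 82.
a = 3: 3^a = 27 and 41·a = 123, so 27 ≤ 123.
a = 4: 3^a = 81 and 41·a = 164, so 81 ≤ 164.
a = 5: 3^a = 243 and 41·a = 205, so 243 > 205.
Thus a = 5 disproves the claim, and no smaller a works.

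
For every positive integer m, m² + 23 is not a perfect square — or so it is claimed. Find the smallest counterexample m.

For m = 1, 2, 3, 4, 5, 6, 7, 8, 9, 10 the conclusion holds.
m = 11: 11² + 23 = 144 = 12², a perfect square.
Hence m = 11 is a counterexample.

m = 11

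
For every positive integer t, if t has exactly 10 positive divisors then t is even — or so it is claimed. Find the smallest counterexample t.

t = 405

For t = 48, 80, 112, 162, 176, 208, 272, 304, 368 the conclusion holds.
t = 405: divisors of 405: 10 divisors; 405 is odd.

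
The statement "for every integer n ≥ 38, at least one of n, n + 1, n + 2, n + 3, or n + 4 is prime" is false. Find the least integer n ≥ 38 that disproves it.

n = 48

Check each integer n ≥ 38 in order until n, n + 1, n + 2, n + 3, n + 4 are all composite.
For n = 38, 39, 40, 41, 42, 43, 44, 45, 46, 47 the conclusion holds.
n = 48: 48 = 2 × 24; 49 = 7 × 7; 50 = 2 × 25; 51 = 3 × 17; 52 = 2 × 26 — all composite.
Thus n = 48 disproves the claim, and no smaller n works.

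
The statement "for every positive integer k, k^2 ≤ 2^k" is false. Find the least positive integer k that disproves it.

For k = 1, 2 the conclusion holds.
k = 3: k^2 = 9 and 2^k = 8, so 9 > 8.
So k = 3 is the smallest counterexample.

k = 3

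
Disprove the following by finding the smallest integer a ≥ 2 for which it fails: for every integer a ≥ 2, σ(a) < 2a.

A counterexample is any integer a ≥ 2 such that the claim fails; we check each in order.
The first 4 eligible values, up to a = 5, all satisfy the conclusion.
a = 6: σ(6) = 12; 12 ≥ 12.
So a = 6 is the smallest counterexample.

a = 6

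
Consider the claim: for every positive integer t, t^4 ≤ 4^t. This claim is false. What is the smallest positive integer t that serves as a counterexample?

Check each positive integer t in order until t^4 > 4^t.
t = 1: t^4 = 1 and 4^t = 4, so 1 ≤ 4.
t = 2: t^4 = 16 and 4^t = 16, so 16 ≤ 16.
t = 3: t^4 = 81 and 4^t = 64, so 81 > 64.
So t = 3 is the smallest counterexample.

t = 3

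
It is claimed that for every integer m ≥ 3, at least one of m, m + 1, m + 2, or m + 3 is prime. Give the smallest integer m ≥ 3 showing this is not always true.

For m = 3, 4, 5, 6, …, 21, 22, 23 the conclusion holds.
m = 24: 24 = 2 × 12; 25 = 5 × 5; 26 = 2 × 13; 27 = 3 × 9 — all composite.
So m = 24 is the smallest counterexample.

m = 24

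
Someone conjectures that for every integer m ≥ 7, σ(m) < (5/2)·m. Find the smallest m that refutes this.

A counterexample is any integer m ≥ 7 such that the claim fails; we check each in order.
The first 17 eligible values, up to m = 23, all satisfy the conclusion.
m = 24: σ(24) = 60; 60 ≥ 60.
So m = 24 is the smallest counterexample.

m = 24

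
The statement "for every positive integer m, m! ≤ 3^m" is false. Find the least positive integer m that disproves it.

A counterexample is any positive integer m such that m! > 3^m; we check each in order.
m = 1: m! = 1 and 3^m = 3, so 1 ≤ 3.
m = 2: m! = 2 and 3^m = 9, so 2 ≤ 9.
m = 3: m! = 6 and 3^m = 27, so 6 ≤ 27.
m = 4: m! = 24 and 3^m = 81, so 24 ≤ 81.
m = 5: m! = 120 and 3^m = 243, so 120 ≤ 243.
m = 6: m! = 720 and 3^m = 729, so 720 ≤ 729.
m = 7: m! = 5040 and 3^m = 2187, so 5040 > 2187.
Hence m = 7 is a counterexample.

m = 7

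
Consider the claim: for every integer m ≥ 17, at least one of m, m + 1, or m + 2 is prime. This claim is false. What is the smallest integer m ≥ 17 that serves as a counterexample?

We need the least integer m ≥ 17 for which m, m + 1, m + 2 are all composite.
For m = 17, 18, 19 the conclusion holds.
m = 20: 20 = 2 × 10; 21 = 3 × 7; 22 = 2 × 11 — all composite.

m = 20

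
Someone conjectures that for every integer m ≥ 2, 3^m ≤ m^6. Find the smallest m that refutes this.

A counterexample is any integer m ≥ 2 such that 3^m > m^6; we check each in order.
For m = 2, 3, 4, 5, …, 12, 13, 14 the conclusion holds.
m = 15: 3^m = 14348907 and m^6 = 11390625, so 14348907 > 11390625.
Thus m = 15 disproves the claim, and no smaller m works.

m = 15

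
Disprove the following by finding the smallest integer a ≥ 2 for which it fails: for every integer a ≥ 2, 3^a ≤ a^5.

Check each integer a ≥ 2 in order until 3^a > a^5.
For a = 2, 3, 4, 5, 6, 7, 8, 9, 10 the conclusion holds.
a = 11: 3^a = 177147 and a^5 = 161051, so 177147 > 161051.
Hence a = 11 is a counterexample.

a = 11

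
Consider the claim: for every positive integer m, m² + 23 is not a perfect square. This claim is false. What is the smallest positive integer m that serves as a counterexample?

Check each positive integer m in order until m² + 23 is a perfect square.
The first 10 eligible values, up to m = 10, all satisfy the conclusion.
m = 11: 11² + 23 = 144 = 12², a perfect square.
So m = 11 is the smallest counterexample.

m = 11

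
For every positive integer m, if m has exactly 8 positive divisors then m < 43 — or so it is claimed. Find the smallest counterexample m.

We need the least positive integer m for which m has exactly 8 positive divisors but the claim fails.
m = 24: τ(24) = 8; 24 < 43.
m = 30: τ(30) = 8; 30 < 43.
m = 40: τ(40) = 8; 40 < 43.
m = 42: τ(42) = 8; 42 < 43.
m = 54: τ(54) = 8; 54 ≥ 43.

m = 54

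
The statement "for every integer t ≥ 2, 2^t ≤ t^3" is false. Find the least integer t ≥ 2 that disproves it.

t = 10

Check each integer t ≥ 2 in order until 2^t > t^3.
For t = 2, 3, 4, 5, 6, 7, 8, 9 the conclusion holds.
t = 10: 2^t = 1024 and t^3 = 1000, so 1024 > 1000.
Hence t = 10 is a counterexample.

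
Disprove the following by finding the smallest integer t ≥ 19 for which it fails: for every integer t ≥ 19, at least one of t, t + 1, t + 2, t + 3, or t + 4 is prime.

t = 24

For t = 19, 20, 21, 22, 23 the conclusion holds.
t = 24: 24 = 2 × 12; 25 = 5 × 5; 26 = 2 × 13; 27 = 3 × 9; 28 = 2 × 14 — all composite.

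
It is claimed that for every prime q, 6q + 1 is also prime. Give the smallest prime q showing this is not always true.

We need the least prime q for which 6q + 1 is not prime.
q = 2: 6q + 1 = 13, prime.
q = 3: 6q + 1 = 19, prime.
q = 5: 6q + 1 = 31, prime.
q = 7: 6q + 1 = 43, prime.
q = 11: 6q + 1 = 67, prime.
q = 13: 6q + 1 = 79, prime.
q = 17: 6q + 1 = 103, prime.
q = 19: 6q + 1 = 115 = 5 × 23, not prime.
Thus q = 19 disproves the claim, and no smaller q works.

q = 19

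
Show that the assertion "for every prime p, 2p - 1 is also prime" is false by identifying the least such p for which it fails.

For p = 2, 3 the conclusion holds.
p = 5: 2p - 1 = 9 = 3 × 3, not prime.

p = 5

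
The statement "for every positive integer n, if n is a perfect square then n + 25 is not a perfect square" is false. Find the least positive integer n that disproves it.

n = 144

A counterexample is any positive integer n such that n is a perfect square but n + 25 is a perfect square; we check each in order.
For n = 1, 4, 9, 16, …, 81, 100, 121 the conclusion holds.
n = 144: 144 = 12² and 144 + 25 = 169 = 13².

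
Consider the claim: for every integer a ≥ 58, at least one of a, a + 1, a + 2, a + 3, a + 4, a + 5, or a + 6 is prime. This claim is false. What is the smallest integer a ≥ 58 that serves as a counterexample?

We need the least integer a ≥ 58 for which a, a + 1, a + 2, a + 3, a + 4, a + 5, a + 6 are all composite.
For a = 58, 59, 60, 61, …, 87, 88, 89 the conclusion holds.
a = 90: 90 = 2 × 45; 91 = 7 × 13; 92 = 2 × 46; 93 = 3 × 31; 94 = 2 × 47; 95 = 5 × 19; 96 = 2 × 48 — all composite.

a = 90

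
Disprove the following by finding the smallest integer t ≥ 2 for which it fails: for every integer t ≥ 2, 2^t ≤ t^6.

Check each integer t ≥ 2 in order until 2^t > t^6.
The first 28 eligible values, up to t = 29, all satisfy the conclusion.
t = 30: 2^t = 1073741824 and t^6 = 729000000, so 1073741824 > 729000000.
Hence t = 30 is a counterexample.

t = 30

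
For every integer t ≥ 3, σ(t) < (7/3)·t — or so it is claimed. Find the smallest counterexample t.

For t = 3, 4, 5, 6, 7, 8, 9, 10, 11 the conclusion holds.
t = 12: σ(12) = 28; 28 ≥ 28.
Thus t = 12 disproves the claim, and no smaller t works.

t = 12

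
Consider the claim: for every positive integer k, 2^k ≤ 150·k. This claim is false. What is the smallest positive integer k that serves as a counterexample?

k = 11

Check each positive integer k in order until 2^k > 150·k.
The first 10 eligible values, up to k = 10, all satisfy the conclusion.
k = 11: 2^k = 2048 and 150·k = 1650, so 2048 > 1650.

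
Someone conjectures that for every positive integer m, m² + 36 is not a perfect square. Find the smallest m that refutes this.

m = 8

A counterexample is any positive integer m such that m² + 36 is a perfect square; we check each in order.
For m = 1, 2, 3, 4, 5, 6, 7 the conclusion holds.
m = 8: 8² + 36 = 100 = 10², a perfect square.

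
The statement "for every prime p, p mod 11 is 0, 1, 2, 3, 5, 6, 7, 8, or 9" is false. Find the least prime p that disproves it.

p = 37

We need the least prime p for which the claim fails.
For p = 2, 3, 5, 7, …, 23, 29, 31 the conclusion holds.
p = 37: 37 mod 11 = 4 — not in {0, 1, 2, 3, 5, 6, 7, 8, 9}.
Thus p = 37 disproves the claim, and no smaller p works.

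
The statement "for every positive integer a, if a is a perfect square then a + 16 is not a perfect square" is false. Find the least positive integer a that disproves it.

a = 9

We need the least positive integer a for which a is a perfect square but a + 16 is a perfect square.
a = 1: 1 + 16 = 17, not a perfect square.
a = 4: 4 + 16 = 20, not a perfect square.
a = 9: 9 = 3² and 9 + 16 = 25 = 5².
So a = 9 is the smallest counterexample.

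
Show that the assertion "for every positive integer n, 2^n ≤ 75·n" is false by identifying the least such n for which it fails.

Check each positive integer n in order until 2^n > 75·n.
For n = 1, 2, 3, 4, 5, 6, 7, 8, 9 the conclusion holds.
n = 10: 2^n = 1024 and 75·n = 750, so 1024 > 750.

n = 10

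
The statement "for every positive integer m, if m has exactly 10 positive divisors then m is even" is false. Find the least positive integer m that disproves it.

m = 405

We need the least positive integer m for which m has exactly 10 positive divisors but m is odd.
For m = 48, 80, 112, 162, 176, 208, 272, 304, 368 the conclusion holds.
m = 405: divisors of 405: 10 divisors; 405 is odd.
Thus m = 405 disproves the claim, and no smaller m works.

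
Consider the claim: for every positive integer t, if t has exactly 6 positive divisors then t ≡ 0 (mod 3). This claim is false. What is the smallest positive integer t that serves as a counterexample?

t = 20

Check each positive integer t in order until t has exactly 6 positive divisors but the claim fails.
t = 12: τ(12) = 6; 12 ≡ 0 (mod 3).
t = 18: τ(18) = 6; 18 ≡ 0 (mod 3).
t = 20: τ(20) = 6; 20 ≡ 2 (mod 3).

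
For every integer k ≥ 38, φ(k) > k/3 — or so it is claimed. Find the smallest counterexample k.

k = 42

We need the least integer k ≥ 38 for which the claim fails.
k = 38: φ(38) = 18 and 38/3 = 38/3, so φ(38) > 38/3.
k = 39: φ(39) = 24 and 39/3 = 13, so φ(39) > 39/3.
k = 40: φ(40) = 16 and 40/3 = 40/3, so φ(40) > 40/3.
k = 41: φ(41) = 40 and 41/3 = 41/3, so φ(41) > 41/3.
k = 42: φ(42) = 12 and 42/3 = 14, so φ(42) ≤ 42/3.
Thus k = 42 disproves the claim, and no smaller k works.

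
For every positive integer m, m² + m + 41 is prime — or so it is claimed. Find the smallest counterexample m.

A counterexample is any positive integer m such that m² + m + 41 is not prime; we check each in order.
For m = 1, 2, 3, 4, …, 37, 38, 39 the conclusion holds.
m = 40: m² + m + 41 = 1681 = 41 × 41, composite.
So m = 40 is the smallest counterexample.

m = 40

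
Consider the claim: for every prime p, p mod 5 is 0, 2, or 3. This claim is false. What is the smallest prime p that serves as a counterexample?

p = 11

A counterexample is any prime p such that the claim fails; we check each in order.
The first 4 eligible values, up to p = 7, all satisfy the conclusion.
p = 11: 11 mod 5 = 1 — not in {0, 2, 3}.
Thus p = 11 disproves the claim, and no smaller p works.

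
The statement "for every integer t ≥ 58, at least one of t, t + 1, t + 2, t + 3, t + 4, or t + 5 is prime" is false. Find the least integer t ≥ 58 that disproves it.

For t = 58, 59, 60, 61, …, 87, 88, 89 the conclusion holds.
t = 90: 90 = 2 × 45; 91 = 7 × 13; 92 = 2 × 46; 93 = 3 × 31; 94 = 2 × 47; 95 = 5 × 19 — all composite.

t = 90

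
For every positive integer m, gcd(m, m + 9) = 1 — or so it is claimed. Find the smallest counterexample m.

m = 3

m = 1: gcd(1, 10) = 1.
m = 2: gcd(2, 11) = 1.
m = 3: gcd(3, 12) = 3.
Thus m = 3 disproves the claim, and no smaller m works.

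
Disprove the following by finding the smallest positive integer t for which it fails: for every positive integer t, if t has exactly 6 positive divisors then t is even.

A counterexample is any positive integer t such that t has exactly 6 positive divisors but t is odd; we check each in order.
t = 12: divisors of 12: 1, 2, 3, 4, 6, 12; 12 is even.
t = 18: divisors of 18: 1, 2, 3, 6, 9, 18; 18 is even.
t = 20: divisors of 20: 1, 2, 4, 5, 10, 20; 20 is even.
t = 28: divisors of 28: 1, 2, 4, 7, 14, 28; 28 is even.
t = 32: divisors of 32: 1, 2, 4, 8, 16, 32; 32 is even.
t = 44: divisors of 44: 1, 2, 4, 11, 22, 44; 44 is even.
t = 45: divisors of 45: 1, 3, 5, 9, 15, 45; 45 is odd.

t = 45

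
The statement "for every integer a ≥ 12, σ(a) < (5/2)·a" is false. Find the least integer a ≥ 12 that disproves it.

For a = 12, 13, 14, 15, …, 21, 22, 23 the conclusion holds.
a = 24: σ(24) = 60; 60 ≥ 60.
So a = 24 is the smallest counterexample.

a = 24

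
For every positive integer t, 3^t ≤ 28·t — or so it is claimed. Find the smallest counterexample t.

t = 5

The first 4 eligible values, up to t = 4, all satisfy the conclusion.
t = 5: 3^t = 243 and 28·t = 140, so 243 > 140.
Hence t = 5 is a counterexample.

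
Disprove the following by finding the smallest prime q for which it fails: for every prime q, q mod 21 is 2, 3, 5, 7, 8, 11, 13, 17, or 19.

q = 31

Check each prime q in order until the claim fails.
The first 10 eligible values, up to q = 29, all satisfy the conclusion.
q = 31: 31 mod 21 = 10 — not in {2, 3, 5, 7, 8, 11, 13, 17, 19}.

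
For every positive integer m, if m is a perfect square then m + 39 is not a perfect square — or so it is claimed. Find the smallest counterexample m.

m = 25

We need the least positive integer m for which m is a perfect square but m + 39 is a perfect square.
m = 1: 1 + 39 = 40, not a perfect square.
m = 4: 4 + 39 = 43, not a perfect square.
m = 9: 9 + 39 = 48, not a perfect square.
m = 16: 16 + 39 = 55, not a perfect square.
m = 25: 25 = 5² and 25 + 39 = 64 = 8².
Hence m = 25 is a counterexample.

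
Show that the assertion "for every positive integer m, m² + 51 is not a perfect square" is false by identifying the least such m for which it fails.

m = 7

A counterexample is any positive integer m such that m² + 51 is a perfect square; we check each in order.
For m = 1, 2, 3, 4, 5, 6 the conclusion holds.
m = 7: 7² + 51 = 100 = 10², a perfect square.
So m = 7 is the smallest counterexample.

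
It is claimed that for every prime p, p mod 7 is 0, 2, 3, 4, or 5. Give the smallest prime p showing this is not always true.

For p = 2, 3, 5, 7, 11 the conclusion holds.
p = 13: 13 mod 7 = 6 — not in {0, 2, 3, 4, 5}.
Thus p = 13 disproves the claim, and no smaller p works.

p = 13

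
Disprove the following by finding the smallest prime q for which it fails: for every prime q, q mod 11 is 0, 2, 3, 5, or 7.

A counterexample is any prime q such that the claim fails; we check each in order.
q = 2: 2 mod 11 = 2.
q = 3: 3 mod 11 = 3.
q = 5: 5 mod 11 = 5.
q = 7: 7 mod 11 = 7.
q = 11: 11 mod 11 = 0.
q = 13: 13 mod 11 = 2.
q = 17: 17 mod 11 = 6 — not in {0, 2, 3, 5, 7}.

q = 17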